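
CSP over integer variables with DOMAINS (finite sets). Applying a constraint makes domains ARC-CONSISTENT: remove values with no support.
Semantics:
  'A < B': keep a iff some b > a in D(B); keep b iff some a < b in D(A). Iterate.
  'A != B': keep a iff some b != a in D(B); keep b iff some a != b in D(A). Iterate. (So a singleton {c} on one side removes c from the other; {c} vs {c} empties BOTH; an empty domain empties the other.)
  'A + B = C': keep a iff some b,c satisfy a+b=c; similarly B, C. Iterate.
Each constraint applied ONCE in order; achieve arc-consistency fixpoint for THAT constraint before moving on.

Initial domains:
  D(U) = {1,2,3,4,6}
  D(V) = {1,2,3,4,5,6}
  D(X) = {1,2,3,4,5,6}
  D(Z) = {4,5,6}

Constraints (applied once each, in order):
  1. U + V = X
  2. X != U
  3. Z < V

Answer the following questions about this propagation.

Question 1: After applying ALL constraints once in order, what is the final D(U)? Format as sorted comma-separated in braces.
Constraint 1 (U + V = X) on D(U)={1,2,3,4,6} D(V)={1,2,3,4,5,6} D(X)={1,2,3,4,5,6}: U {1,2,3,4,6}->{1,2,3,4}; V {1,2,3,4,5,6}->{1,2,3,4,5}; X {1,2,3,4,5,6}->{2,3,4,5,6}
Constraint 2 (X != U) on D(X)={2,3,4,5,6} D(U)={1,2,3,4}: no change
Constraint 3 (Z < V) on D(Z)={4,5,6} D(V)={1,2,3,4,5}: Z {4,5,6}->{4}; V {1,2,3,4,5}->{5}
So after all 3 constraints: D(U) = {1,2,3,4}

Answer: {1,2,3,4}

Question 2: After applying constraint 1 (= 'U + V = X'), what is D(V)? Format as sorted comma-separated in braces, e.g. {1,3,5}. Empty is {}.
Constraint 1 (U + V = X) on D(U)={1,2,3,4,6} D(V)={1,2,3,4,5,6} D(X)={1,2,3,4,5,6}: U {1,2,3,4,6}->{1,2,3,4}; V {1,2,3,4,5,6}->{1,2,3,4,5}; X {1,2,3,4,5,6}->{2,3,4,5,6}
So after constraint 1: D(V) = {1,2,3,4,5}

Answer: {1,2,3,4,5}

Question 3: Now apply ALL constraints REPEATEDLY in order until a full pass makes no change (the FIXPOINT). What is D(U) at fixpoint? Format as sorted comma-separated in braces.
Answer: {1}

Derivation:
pass 0 (initial): D(U)={1,2,3,4,6}
pass 1: U {1,2,3,4,6}->{1,2,3,4}; V {1,2,3,4,5,6}->{5}; X {1,2,3,4,5,6}->{2,3,4,5,6}; Z {4,5,6}->{4}
pass 2: U {1,2,3,4}->{1}; X {2,3,4,5,6}->{6}
pass 3: no change
Fixpoint after 3 passes: D(U) = {1}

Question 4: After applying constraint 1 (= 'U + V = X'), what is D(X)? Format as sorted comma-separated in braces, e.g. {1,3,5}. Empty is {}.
Constraint 1 (U + V = X) on D(U)={1,2,3,4,6} D(V)={1,2,3,4,5,6} D(X)={1,2,3,4,5,6}: U {1,2,3,4,6}->{1,2,3,4}; V {1,2,3,4,5,6}->{1,2,3,4,5}; X {1,2,3,4,5,6}->{2,3,4,5,6}
So after constraint 1: D(X) = {2,3,4,5,6}

Answer: {2,3,4,5,6}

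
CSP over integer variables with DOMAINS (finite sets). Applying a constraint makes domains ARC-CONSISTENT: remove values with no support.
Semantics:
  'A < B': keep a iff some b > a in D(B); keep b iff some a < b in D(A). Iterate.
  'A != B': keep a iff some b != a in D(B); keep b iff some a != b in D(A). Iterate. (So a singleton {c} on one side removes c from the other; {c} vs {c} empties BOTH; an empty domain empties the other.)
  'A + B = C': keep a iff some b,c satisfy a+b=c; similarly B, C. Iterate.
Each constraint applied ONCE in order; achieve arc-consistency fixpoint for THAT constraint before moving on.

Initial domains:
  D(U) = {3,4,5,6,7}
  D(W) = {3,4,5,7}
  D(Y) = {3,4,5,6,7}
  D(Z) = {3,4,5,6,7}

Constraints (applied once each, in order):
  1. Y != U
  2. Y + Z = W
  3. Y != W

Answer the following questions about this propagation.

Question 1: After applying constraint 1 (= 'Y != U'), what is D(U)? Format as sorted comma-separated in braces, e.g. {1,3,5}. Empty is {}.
Constraint 1 (Y != U) on D(Y)={3,4,5,6,7} D(U)={3,4,5,6,7}: no change
So after constraint 1: D(U) = {3,4,5,6,7}

Answer: {3,4,5,6,7}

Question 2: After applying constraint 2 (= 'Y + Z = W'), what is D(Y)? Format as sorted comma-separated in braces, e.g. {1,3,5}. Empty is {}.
Constraint 1 (Y != U) on D(Y)={3,4,5,6,7} D(U)={3,4,5,6,7}: no change
Constraint 2 (Y + Z = W) on D(Y)={3,4,5,6,7} D(Z)={3,4,5,6,7} D(W)={3,4,5,7}: Y {3,4,5,6,7}->{3,4}; Z {3,4,5,6,7}->{3,4}; W {3,4,5,7}->{7}
So after constraint 2: D(Y) = {3,4}

Answer: {3,4}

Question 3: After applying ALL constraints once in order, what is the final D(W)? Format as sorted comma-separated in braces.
Constraint 1 (Y != U) on D(Y)={3,4,5,6,7} D(U)={3,4,5,6,7}: no change
Constraint 2 (Y + Z = W) on D(Y)={3,4,5,6,7} D(Z)={3,4,5,6,7} D(W)={3,4,5,7}: Y {3,4,5,6,7}->{3,4}; Z {3,4,5,6,7}->{3,4}; W {3,4,5,7}->{7}
Constraint 3 (Y != W) on D(Y)={3,4} D(W)={7}: no change
So after all 3 constraints: D(W) = {7}

Answer: {7}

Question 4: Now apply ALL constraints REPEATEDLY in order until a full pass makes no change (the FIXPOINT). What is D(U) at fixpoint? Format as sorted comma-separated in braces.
pass 0 (initial): D(U)={3,4,5,6,7}
pass 1: W {3,4,5,7}->{7}; Y {3,4,5,6,7}->{3,4}; Z {3,4,5,6,7}->{3,4}
pass 2: no change
Fixpoint after 2 passes: D(U) = {3,4,5,6,7}

Answer: {3,4,5,6,7}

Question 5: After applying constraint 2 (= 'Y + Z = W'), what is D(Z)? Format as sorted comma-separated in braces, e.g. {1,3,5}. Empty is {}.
Constraint 1 (Y != U) on D(Y)={3,4,5,6,7} D(U)={3,4,5,6,7}: no change
Constraint 2 (Y + Z = W) on D(Y)={3,4,5,6,7} D(Z)={3,4,5,6,7} D(W)={3,4,5,7}: Y {3,4,5,6,7}->{3,4}; Z {3,4,5,6,7}->{3,4}; W {3,4,5,7}->{7}
So after constraint 2: D(Z) = {3,4}

Answer: {3,4}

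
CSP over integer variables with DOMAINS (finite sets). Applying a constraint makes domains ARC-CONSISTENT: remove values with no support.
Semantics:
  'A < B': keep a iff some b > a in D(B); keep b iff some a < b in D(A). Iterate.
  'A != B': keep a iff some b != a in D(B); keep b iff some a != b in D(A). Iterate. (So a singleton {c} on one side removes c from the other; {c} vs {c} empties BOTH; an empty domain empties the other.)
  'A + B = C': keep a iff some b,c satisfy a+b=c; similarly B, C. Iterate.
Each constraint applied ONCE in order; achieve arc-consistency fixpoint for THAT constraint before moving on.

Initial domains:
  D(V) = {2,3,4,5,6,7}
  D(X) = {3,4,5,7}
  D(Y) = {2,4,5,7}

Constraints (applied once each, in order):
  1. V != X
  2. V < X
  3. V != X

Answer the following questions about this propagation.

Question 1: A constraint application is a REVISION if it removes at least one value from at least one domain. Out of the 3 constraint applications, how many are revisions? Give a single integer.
Answer: 1

Derivation:
Constraint 1 (V != X) on D(V)={2,3,4,5,6,7} D(X)={3,4,5,7}: no change => not a revision
Constraint 2 (V < X) on D(V)={2,3,4,5,6,7} D(X)={3,4,5,7}: V {2,3,4,5,6,7}->{2,3,4,5,6} => REVISION
Constraint 3 (V != X) on D(V)={2,3,4,5,6} D(X)={3,4,5,7}: no change => not a revision
Total revisions = 1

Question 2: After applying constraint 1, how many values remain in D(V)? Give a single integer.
Constraint 1 (V != X) on D(V)={2,3,4,5,6,7} D(X)={3,4,5,7}: no change
So after constraint 1: D(V)={2,3,4,5,6,7}, size = 6

Answer: 6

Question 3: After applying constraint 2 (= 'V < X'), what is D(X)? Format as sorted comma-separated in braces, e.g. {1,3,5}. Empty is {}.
Constraint 1 (V != X) on D(V)={2,3,4,5,6,7} D(X)={3,4,5,7}: no change
Constraint 2 (V < X) on D(V)={2,3,4,5,6,7} D(X)={3,4,5,7}: V {2,3,4,5,6,7}->{2,3,4,5,6}
So after constraint 2: D(X) = {3,4,5,7}

Answer: {3,4,5,7}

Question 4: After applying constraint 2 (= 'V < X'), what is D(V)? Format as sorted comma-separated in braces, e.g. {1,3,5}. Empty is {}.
Constraint 1 (V != X) on D(V)={2,3,4,5,6,7} D(X)={3,4,5,7}: no change
Constraint 2 (V < X) on D(V)={2,3,4,5,6,7} D(X)={3,4,5,7}: V {2,3,4,5,6,7}->{2,3,4,5,6}
So after constraint 2: D(V) = {2,3,4,5,6}

Answer: {2,3,4,5,6}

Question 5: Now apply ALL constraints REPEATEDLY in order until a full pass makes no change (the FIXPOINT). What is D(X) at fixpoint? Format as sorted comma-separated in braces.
pass 0 (initial): D(X)={3,4,5,7}
pass 1: V {2,3,4,5,6,7}->{2,3,4,5,6}
pass 2: no change
Fixpoint after 2 passes: D(X) = {3,4,5,7}

Answer: {3,4,5,7}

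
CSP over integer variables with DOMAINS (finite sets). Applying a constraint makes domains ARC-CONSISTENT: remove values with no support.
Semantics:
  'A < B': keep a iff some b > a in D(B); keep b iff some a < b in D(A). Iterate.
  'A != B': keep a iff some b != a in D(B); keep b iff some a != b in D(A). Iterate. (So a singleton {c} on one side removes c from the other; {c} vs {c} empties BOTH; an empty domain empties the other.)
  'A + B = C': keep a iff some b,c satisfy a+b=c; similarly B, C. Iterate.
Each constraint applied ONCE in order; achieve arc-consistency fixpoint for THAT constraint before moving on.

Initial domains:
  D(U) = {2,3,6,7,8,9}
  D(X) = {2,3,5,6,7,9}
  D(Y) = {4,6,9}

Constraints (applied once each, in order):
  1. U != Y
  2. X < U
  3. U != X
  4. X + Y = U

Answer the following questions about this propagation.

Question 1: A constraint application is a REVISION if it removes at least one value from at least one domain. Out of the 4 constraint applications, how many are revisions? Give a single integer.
Answer: 2

Derivation:
Constraint 1 (U != Y) on D(U)={2,3,6,7,8,9} D(Y)={4,6,9}: no change => not a revision
Constraint 2 (X < U) on D(X)={2,3,5,6,7,9} D(U)={2,3,6,7,8,9}: X {2,3,5,6,7,9}->{2,3,5,6,7}; U {2,3,6,7,8,9}->{3,6,7,8,9} => REVISION
Constraint 3 (U != X) on D(U)={3,6,7,8,9} D(X)={2,3,5,6,7}: no change => not a revision
Constraint 4 (X + Y = U) on D(X)={2,3,5,6,7} D(Y)={4,6,9} D(U)={3,6,7,8,9}: X {2,3,5,6,7}->{2,3,5}; Y {4,6,9}->{4,6}; U {3,6,7,8,9}->{6,7,8,9} => REVISION
Total revisions = 2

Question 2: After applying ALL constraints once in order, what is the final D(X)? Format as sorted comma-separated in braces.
Answer: {2,3,5}

Derivation:
Constraint 1 (U != Y) on D(U)={2,3,6,7,8,9} D(Y)={4,6,9}: no change
Constraint 2 (X < U) on D(X)={2,3,5,6,7,9} D(U)={2,3,6,7,8,9}: X {2,3,5,6,7,9}->{2,3,5,6,7}; U {2,3,6,7,8,9}->{3,6,7,8,9}
Constraint 3 (U != X) on D(U)={3,6,7,8,9} D(X)={2,3,5,6,7}: no change
Constraint 4 (X + Y = U) on D(X)={2,3,5,6,7} D(Y)={4,6,9} D(U)={3,6,7,8,9}: X {2,3,5,6,7}->{2,3,5}; Y {4,6,9}->{4,6}; U {3,6,7,8,9}->{6,7,8,9}
So after all 4 constraints: D(X) = {2,3,5}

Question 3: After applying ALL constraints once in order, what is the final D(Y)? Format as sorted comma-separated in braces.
Answer: {4,6}

Derivation:
Constraint 1 (U != Y) on D(U)={2,3,6,7,8,9} D(Y)={4,6,9}: no change
Constraint 2 (X < U) on D(X)={2,3,5,6,7,9} D(U)={2,3,6,7,8,9}: X {2,3,5,6,7,9}->{2,3,5,6,7}; U {2,3,6,7,8,9}->{3,6,7,8,9}
Constraint 3 (U != X) on D(U)={3,6,7,8,9} D(X)={2,3,5,6,7}: no change
Constraint 4 (X + Y = U) on D(X)={2,3,5,6,7} D(Y)={4,6,9} D(U)={3,6,7,8,9}: X {2,3,5,6,7}->{2,3,5}; Y {4,6,9}->{4,6}; U {3,6,7,8,9}->{6,7,8,9}
So after all 4 constraints: D(Y) = {4,6}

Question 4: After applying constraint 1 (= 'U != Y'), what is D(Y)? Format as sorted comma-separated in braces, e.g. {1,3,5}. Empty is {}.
Constraint 1 (U != Y) on D(U)={2,3,6,7,8,9} D(Y)={4,6,9}: no change
So after constraint 1: D(Y) = {4,6,9}

Answer: {4,6,9}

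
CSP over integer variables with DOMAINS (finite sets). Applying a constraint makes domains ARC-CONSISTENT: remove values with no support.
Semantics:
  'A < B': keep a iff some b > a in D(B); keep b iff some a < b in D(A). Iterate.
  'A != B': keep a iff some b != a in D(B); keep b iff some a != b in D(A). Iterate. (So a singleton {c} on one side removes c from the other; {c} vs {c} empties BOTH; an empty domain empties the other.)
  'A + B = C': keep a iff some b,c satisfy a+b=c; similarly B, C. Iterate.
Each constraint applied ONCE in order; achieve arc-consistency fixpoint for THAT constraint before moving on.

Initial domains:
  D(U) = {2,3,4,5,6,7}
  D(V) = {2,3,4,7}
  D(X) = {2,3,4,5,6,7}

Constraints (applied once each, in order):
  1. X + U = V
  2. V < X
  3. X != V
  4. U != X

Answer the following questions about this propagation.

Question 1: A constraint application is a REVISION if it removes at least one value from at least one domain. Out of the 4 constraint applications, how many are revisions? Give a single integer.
Answer: 3

Derivation:
Constraint 1 (X + U = V) on D(X)={2,3,4,5,6,7} D(U)={2,3,4,5,6,7} D(V)={2,3,4,7}: X {2,3,4,5,6,7}->{2,3,4,5}; U {2,3,4,5,6,7}->{2,3,4,5}; V {2,3,4,7}->{4,7} => REVISION
Constraint 2 (V < X) on D(V)={4,7} D(X)={2,3,4,5}: V {4,7}->{4}; X {2,3,4,5}->{5} => REVISION
Constraint 3 (X != V) on D(X)={5} D(V)={4}: no change => not a revision
Constraint 4 (U != X) on D(U)={2,3,4,5} D(X)={5}: U {2,3,4,5}->{2,3,4} => REVISION
Total revisions = 3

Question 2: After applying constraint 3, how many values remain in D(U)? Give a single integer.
Constraint 1 (X + U = V) on D(X)={2,3,4,5,6,7} D(U)={2,3,4,5,6,7} D(V)={2,3,4,7}: X {2,3,4,5,6,7}->{2,3,4,5}; U {2,3,4,5,6,7}->{2,3,4,5}; V {2,3,4,7}->{4,7}
Constraint 2 (V < X) on D(V)={4,7} D(X)={2,3,4,5}: V {4,7}->{4}; X {2,3,4,5}->{5}
Constraint 3 (X != V) on D(X)={5} D(V)={4}: no change
So after constraint 3: D(U)={2,3,4,5}, size = 4

Answer: 4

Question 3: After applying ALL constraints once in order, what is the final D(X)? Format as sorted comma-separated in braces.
Constraint 1 (X + U = V) on D(X)={2,3,4,5,6,7} D(U)={2,3,4,5,6,7} D(V)={2,3,4,7}: X {2,3,4,5,6,7}->{2,3,4,5}; U {2,3,4,5,6,7}->{2,3,4,5}; V {2,3,4,7}->{4,7}
Constraint 2 (V < X) on D(V)={4,7} D(X)={2,3,4,5}: V {4,7}->{4}; X {2,3,4,5}->{5}
Constraint 3 (X != V) on D(X)={5} D(V)={4}: no change
Constraint 4 (U != X) on D(U)={2,3,4,5} D(X)={5}: U {2,3,4,5}->{2,3,4}
So after all 4 constraints: D(X) = {5}

Answer: {5}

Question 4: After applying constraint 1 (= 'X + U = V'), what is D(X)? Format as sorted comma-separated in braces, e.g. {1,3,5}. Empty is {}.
Answer: {2,3,4,5}

Derivation:
Constraint 1 (X + U = V) on D(X)={2,3,4,5,6,7} D(U)={2,3,4,5,6,7} D(V)={2,3,4,7}: X {2,3,4,5,6,7}->{2,3,4,5}; U {2,3,4,5,6,7}->{2,3,4,5}; V {2,3,4,7}->{4,7}
So after constraint 1: D(X) = {2,3,4,5}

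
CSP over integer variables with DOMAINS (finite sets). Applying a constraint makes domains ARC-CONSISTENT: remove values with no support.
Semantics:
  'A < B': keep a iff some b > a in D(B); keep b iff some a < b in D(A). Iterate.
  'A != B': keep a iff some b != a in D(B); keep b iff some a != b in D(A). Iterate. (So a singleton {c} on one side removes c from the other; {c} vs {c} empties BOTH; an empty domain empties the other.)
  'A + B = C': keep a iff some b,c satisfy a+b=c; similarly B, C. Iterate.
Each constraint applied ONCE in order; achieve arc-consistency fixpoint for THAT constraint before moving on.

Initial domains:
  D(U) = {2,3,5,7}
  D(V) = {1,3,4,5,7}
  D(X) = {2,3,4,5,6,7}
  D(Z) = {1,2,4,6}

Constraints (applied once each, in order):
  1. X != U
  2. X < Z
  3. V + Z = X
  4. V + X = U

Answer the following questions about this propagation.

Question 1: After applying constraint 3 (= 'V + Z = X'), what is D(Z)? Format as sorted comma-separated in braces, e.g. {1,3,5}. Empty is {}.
Constraint 1 (X != U) on D(X)={2,3,4,5,6,7} D(U)={2,3,5,7}: no change
Constraint 2 (X < Z) on D(X)={2,3,4,5,6,7} D(Z)={1,2,4,6}: X {2,3,4,5,6,7}->{2,3,4,5}; Z {1,2,4,6}->{4,6}
Constraint 3 (V + Z = X) on D(V)={1,3,4,5,7} D(Z)={4,6} D(X)={2,3,4,5}: V {1,3,4,5,7}->{1}; Z {4,6}->{4}; X {2,3,4,5}->{5}
So after constraint 3: D(Z) = {4}

Answer: {4}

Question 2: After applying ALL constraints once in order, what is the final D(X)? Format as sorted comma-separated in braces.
Answer: {}

Derivation:
Constraint 1 (X != U) on D(X)={2,3,4,5,6,7} D(U)={2,3,5,7}: no change
Constraint 2 (X < Z) on D(X)={2,3,4,5,6,7} D(Z)={1,2,4,6}: X {2,3,4,5,6,7}->{2,3,4,5}; Z {1,2,4,6}->{4,6}
Constraint 3 (V + Z = X) on D(V)={1,3,4,5,7} D(Z)={4,6} D(X)={2,3,4,5}: V {1,3,4,5,7}->{1}; Z {4,6}->{4}; X {2,3,4,5}->{5}
Constraint 4 (V + X = U) on D(V)={1} D(X)={5} D(U)={2,3,5,7}: V {1}->{}; X {5}->{}; U {2,3,5,7}->{}
So after all 4 constraints: D(X) = {}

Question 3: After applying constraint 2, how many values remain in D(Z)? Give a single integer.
Constraint 1 (X != U) on D(X)={2,3,4,5,6,7} D(U)={2,3,5,7}: no change
Constraint 2 (X < Z) on D(X)={2,3,4,5,6,7} D(Z)={1,2,4,6}: X {2,3,4,5,6,7}->{2,3,4,5}; Z {1,2,4,6}->{4,6}
So after constraint 2: D(Z)={4,6}, size = 2

Answer: 2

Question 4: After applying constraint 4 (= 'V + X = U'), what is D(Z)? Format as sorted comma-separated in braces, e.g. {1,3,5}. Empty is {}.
Answer: {4}

Derivation:
Constraint 1 (X != U) on D(X)={2,3,4,5,6,7} D(U)={2,3,5,7}: no change
Constraint 2 (X < Z) on D(X)={2,3,4,5,6,7} D(Z)={1,2,4,6}: X {2,3,4,5,6,7}->{2,3,4,5}; Z {1,2,4,6}->{4,6}
Constraint 3 (V + Z = X) on D(V)={1,3,4,5,7} D(Z)={4,6} D(X)={2,3,4,5}: V {1,3,4,5,7}->{1}; Z {4,6}->{4}; X {2,3,4,5}->{5}
Constraint 4 (V + X = U) on D(V)={1} D(X)={5} D(U)={2,3,5,7}: V {1}->{}; X {5}->{}; U {2,3,5,7}->{}
So after constraint 4: D(Z) = {4}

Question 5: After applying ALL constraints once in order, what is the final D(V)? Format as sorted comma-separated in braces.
Constraint 1 (X != U) on D(X)={2,3,4,5,6,7} D(U)={2,3,5,7}: no change
Constraint 2 (X < Z) on D(X)={2,3,4,5,6,7} D(Z)={1,2,4,6}: X {2,3,4,5,6,7}->{2,3,4,5}; Z {1,2,4,6}->{4,6}
Constraint 3 (V + Z = X) on D(V)={1,3,4,5,7} D(Z)={4,6} D(X)={2,3,4,5}: V {1,3,4,5,7}->{1}; Z {4,6}->{4}; X {2,3,4,5}->{5}
Constraint 4 (V + X = U) on D(V)={1} D(X)={5} D(U)={2,3,5,7}: V {1}->{}; X {5}->{}; U {2,3,5,7}->{}
So after all 4 constraints: D(V) = {}

Answer: {}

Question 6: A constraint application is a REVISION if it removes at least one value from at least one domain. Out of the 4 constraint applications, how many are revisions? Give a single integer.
Answer: 3

Derivation:
Constraint 1 (X != U) on D(X)={2,3,4,5,6,7} D(U)={2,3,5,7}: no change => not a revision
Constraint 2 (X < Z) on D(X)={2,3,4,5,6,7} D(Z)={1,2,4,6}: X {2,3,4,5,6,7}->{2,3,4,5}; Z {1,2,4,6}->{4,6} => REVISION
Constraint 3 (V + Z = X) on D(V)={1,3,4,5,7} D(Z)={4,6} D(X)={2,3,4,5}: V {1,3,4,5,7}->{1}; Z {4,6}->{4}; X {2,3,4,5}->{5} => REVISION
Constraint 4 (V + X = U) on D(V)={1} D(X)={5} D(U)={2,3,5,7}: V {1}->{}; X {5}->{}; U {2,3,5,7}->{} => REVISION
Total revisions = 3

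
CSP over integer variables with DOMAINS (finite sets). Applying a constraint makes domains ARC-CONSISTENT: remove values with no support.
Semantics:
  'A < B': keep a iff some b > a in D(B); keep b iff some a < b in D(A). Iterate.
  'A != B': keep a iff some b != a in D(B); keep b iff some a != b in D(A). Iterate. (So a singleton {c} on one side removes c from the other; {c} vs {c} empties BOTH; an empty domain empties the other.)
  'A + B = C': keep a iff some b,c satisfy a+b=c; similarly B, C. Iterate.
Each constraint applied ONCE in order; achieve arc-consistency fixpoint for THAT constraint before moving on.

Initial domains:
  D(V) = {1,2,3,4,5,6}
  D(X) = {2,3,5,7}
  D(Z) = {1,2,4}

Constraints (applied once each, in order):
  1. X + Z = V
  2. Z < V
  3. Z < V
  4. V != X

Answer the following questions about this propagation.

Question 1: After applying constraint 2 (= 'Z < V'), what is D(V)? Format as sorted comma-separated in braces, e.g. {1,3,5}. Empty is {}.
Constraint 1 (X + Z = V) on D(X)={2,3,5,7} D(Z)={1,2,4} D(V)={1,2,3,4,5,6}: X {2,3,5,7}->{2,3,5}; V {1,2,3,4,5,6}->{3,4,5,6}
Constraint 2 (Z < V) on D(Z)={1,2,4} D(V)={3,4,5,6}: no change
So after constraint 2: D(V) = {3,4,5,6}

Answer: {3,4,5,6}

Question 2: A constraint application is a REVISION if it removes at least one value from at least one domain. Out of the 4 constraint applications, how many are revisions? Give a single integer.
Answer: 1

Derivation:
Constraint 1 (X + Z = V) on D(X)={2,3,5,7} D(Z)={1,2,4} D(V)={1,2,3,4,5,6}: X {2,3,5,7}->{2,3,5}; V {1,2,3,4,5,6}->{3,4,5,6} => REVISION
Constraint 2 (Z < V) on D(Z)={1,2,4} D(V)={3,4,5,6}: no change => not a revision
Constraint 3 (Z < V) on D(Z)={1,2,4} D(V)={3,4,5,6}: no change => not a revision
Constraint 4 (V != X) on D(V)={3,4,5,6} D(X)={2,3,5}: no change => not a revision
Total revisions = 1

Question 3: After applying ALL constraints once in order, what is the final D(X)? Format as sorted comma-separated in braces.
Answer: {2,3,5}

Derivation:
Constraint 1 (X + Z = V) on D(X)={2,3,5,7} D(Z)={1,2,4} D(V)={1,2,3,4,5,6}: X {2,3,5,7}->{2,3,5}; V {1,2,3,4,5,6}->{3,4,5,6}
Constraint 2 (Z < V) on D(Z)={1,2,4} D(V)={3,4,5,6}: no change
Constraint 3 (Z < V) on D(Z)={1,2,4} D(V)={3,4,5,6}: no change
Constraint 4 (V != X) on D(V)={3,4,5,6} D(X)={2,3,5}: no change
So after all 4 constraints: D(X) = {2,3,5}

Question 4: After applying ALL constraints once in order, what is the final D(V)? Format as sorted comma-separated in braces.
Answer: {3,4,5,6}

Derivation:
Constraint 1 (X + Z = V) on D(X)={2,3,5,7} D(Z)={1,2,4} D(V)={1,2,3,4,5,6}: X {2,3,5,7}->{2,3,5}; V {1,2,3,4,5,6}->{3,4,5,6}
Constraint 2 (Z < V) on D(Z)={1,2,4} D(V)={3,4,5,6}: no change
Constraint 3 (Z < V) on D(Z)={1,2,4} D(V)={3,4,5,6}: no change
Constraint 4 (V != X) on D(V)={3,4,5,6} D(X)={2,3,5}: no change
So after all 4 constraints: D(V) = {3,4,5,6}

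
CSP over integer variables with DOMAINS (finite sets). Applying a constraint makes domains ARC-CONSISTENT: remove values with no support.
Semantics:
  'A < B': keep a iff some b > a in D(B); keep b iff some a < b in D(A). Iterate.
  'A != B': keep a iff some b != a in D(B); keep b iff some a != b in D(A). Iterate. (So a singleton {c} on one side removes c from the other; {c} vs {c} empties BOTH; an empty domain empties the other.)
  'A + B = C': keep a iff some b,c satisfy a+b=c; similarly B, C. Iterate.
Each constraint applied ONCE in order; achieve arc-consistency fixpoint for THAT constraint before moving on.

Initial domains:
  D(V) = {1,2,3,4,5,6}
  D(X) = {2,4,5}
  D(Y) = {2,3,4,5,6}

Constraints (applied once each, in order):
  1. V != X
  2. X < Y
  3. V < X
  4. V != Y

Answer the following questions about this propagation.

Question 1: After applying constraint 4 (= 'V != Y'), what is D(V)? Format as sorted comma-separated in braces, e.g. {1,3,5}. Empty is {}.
Constraint 1 (V != X) on D(V)={1,2,3,4,5,6} D(X)={2,4,5}: no change
Constraint 2 (X < Y) on D(X)={2,4,5} D(Y)={2,3,4,5,6}: Y {2,3,4,5,6}->{3,4,5,6}
Constraint 3 (V < X) on D(V)={1,2,3,4,5,6} D(X)={2,4,5}: V {1,2,3,4,5,6}->{1,2,3,4}
Constraint 4 (V != Y) on D(V)={1,2,3,4} D(Y)={3,4,5,6}: no change
So after constraint 4: D(V) = {1,2,3,4}

Answer: {1,2,3,4}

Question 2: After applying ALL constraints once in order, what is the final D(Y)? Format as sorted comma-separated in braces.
Answer: {3,4,5,6}

Derivation:
Constraint 1 (V != X) on D(V)={1,2,3,4,5,6} D(X)={2,4,5}: no change
Constraint 2 (X < Y) on D(X)={2,4,5} D(Y)={2,3,4,5,6}: Y {2,3,4,5,6}->{3,4,5,6}
Constraint 3 (V < X) on D(V)={1,2,3,4,5,6} D(X)={2,4,5}: V {1,2,3,4,5,6}->{1,2,3,4}
Constraint 4 (V != Y) on D(V)={1,2,3,4} D(Y)={3,4,5,6}: no change
So after all 4 constraints: D(Y) = {3,4,5,6}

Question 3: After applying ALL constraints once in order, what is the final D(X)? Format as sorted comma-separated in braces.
Answer: {2,4,5}

Derivation:
Constraint 1 (V != X) on D(V)={1,2,3,4,5,6} D(X)={2,4,5}: no change
Constraint 2 (X < Y) on D(X)={2,4,5} D(Y)={2,3,4,5,6}: Y {2,3,4,5,6}->{3,4,5,6}
Constraint 3 (V < X) on D(V)={1,2,3,4,5,6} D(X)={2,4,5}: V {1,2,3,4,5,6}->{1,2,3,4}
Constraint 4 (V != Y) on D(V)={1,2,3,4} D(Y)={3,4,5,6}: no change
So after all 4 constraints: D(X) = {2,4,5}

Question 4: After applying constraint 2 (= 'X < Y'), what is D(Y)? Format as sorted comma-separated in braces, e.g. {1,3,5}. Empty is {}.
Constraint 1 (V != X) on D(V)={1,2,3,4,5,6} D(X)={2,4,5}: no change
Constraint 2 (X < Y) on D(X)={2,4,5} D(Y)={2,3,4,5,6}: Y {2,3,4,5,6}->{3,4,5,6}
So after constraint 2: D(Y) = {3,4,5,6}

Answer: {3,4,5,6}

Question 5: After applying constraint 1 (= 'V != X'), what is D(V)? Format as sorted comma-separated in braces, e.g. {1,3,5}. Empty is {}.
Answer: {1,2,3,4,5,6}

Derivation:
Constraint 1 (V != X) on D(V)={1,2,3,4,5,6} D(X)={2,4,5}: no change
So after constraint 1: D(V) = {1,2,3,4,5,6}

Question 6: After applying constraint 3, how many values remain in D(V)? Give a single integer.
Constraint 1 (V != X) on D(V)={1,2,3,4,5,6} D(X)={2,4,5}: no change
Constraint 2 (X < Y) on D(X)={2,4,5} D(Y)={2,3,4,5,6}: Y {2,3,4,5,6}->{3,4,5,6}
Constraint 3 (V < X) on D(V)={1,2,3,4,5,6} D(X)={2,4,5}: V {1,2,3,4,5,6}->{1,2,3,4}
So after constraint 3: D(V)={1,2,3,4}, size = 4

Answer: 4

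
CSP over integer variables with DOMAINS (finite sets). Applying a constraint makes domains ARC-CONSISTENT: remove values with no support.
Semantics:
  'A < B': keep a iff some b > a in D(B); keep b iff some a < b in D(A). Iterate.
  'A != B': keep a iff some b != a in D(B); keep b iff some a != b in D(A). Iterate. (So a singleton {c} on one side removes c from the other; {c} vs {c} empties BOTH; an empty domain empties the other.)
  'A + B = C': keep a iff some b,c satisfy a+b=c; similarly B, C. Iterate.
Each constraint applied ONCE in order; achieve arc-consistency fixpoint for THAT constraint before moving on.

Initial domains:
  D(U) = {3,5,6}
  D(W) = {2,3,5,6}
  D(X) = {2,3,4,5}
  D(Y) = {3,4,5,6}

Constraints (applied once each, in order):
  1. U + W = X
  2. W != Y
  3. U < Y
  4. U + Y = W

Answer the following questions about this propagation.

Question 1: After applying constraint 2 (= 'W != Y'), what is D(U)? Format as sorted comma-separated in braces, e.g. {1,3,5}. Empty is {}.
Answer: {3}

Derivation:
Constraint 1 (U + W = X) on D(U)={3,5,6} D(W)={2,3,5,6} D(X)={2,3,4,5}: U {3,5,6}->{3}; W {2,3,5,6}->{2}; X {2,3,4,5}->{5}
Constraint 2 (W != Y) on D(W)={2} D(Y)={3,4,5,6}: no change
So after constraint 2: D(U) = {3}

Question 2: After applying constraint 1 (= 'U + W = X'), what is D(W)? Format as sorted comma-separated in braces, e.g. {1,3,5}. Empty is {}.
Constraint 1 (U + W = X) on D(U)={3,5,6} D(W)={2,3,5,6} D(X)={2,3,4,5}: U {3,5,6}->{3}; W {2,3,5,6}->{2}; X {2,3,4,5}->{5}
So after constraint 1: D(W) = {2}

Answer: {2}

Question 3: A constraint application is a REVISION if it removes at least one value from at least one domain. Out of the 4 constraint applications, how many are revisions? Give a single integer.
Constraint 1 (U + W = X) on D(U)={3,5,6} D(W)={2,3,5,6} D(X)={2,3,4,5}: U {3,5,6}->{3}; W {2,3,5,6}->{2}; X {2,3,4,5}->{5} => REVISION
Constraint 2 (W != Y) on D(W)={2} D(Y)={3,4,5,6}: no change => not a revision
Constraint 3 (U < Y) on D(U)={3} D(Y)={3,4,5,6}: Y {3,4,5,6}->{4,5,6} => REVISION
Constraint 4 (U + Y = W) on D(U)={3} D(Y)={4,5,6} D(W)={2}: U {3}->{}; Y {4,5,6}->{}; W {2}->{} => REVISION
Total revisions = 3

Answer: 3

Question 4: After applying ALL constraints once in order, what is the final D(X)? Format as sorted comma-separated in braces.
Constraint 1 (U + W = X) on D(U)={3,5,6} D(W)={2,3,5,6} D(X)={2,3,4,5}: U {3,5,6}->{3}; W {2,3,5,6}->{2}; X {2,3,4,5}->{5}
Constraint 2 (W != Y) on D(W)={2} D(Y)={3,4,5,6}: no change
Constraint 3 (U < Y) on D(U)={3} D(Y)={3,4,5,6}: Y {3,4,5,6}->{4,5,6}
Constraint 4 (U + Y = W) on D(U)={3} D(Y)={4,5,6} D(W)={2}: U {3}->{}; Y {4,5,6}->{}; W {2}->{}
So after all 4 constraints: D(X) = {5}

Answer: {5}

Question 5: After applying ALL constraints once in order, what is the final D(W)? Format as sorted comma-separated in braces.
Answer: {}

Derivation:
Constraint 1 (U + W = X) on D(U)={3,5,6} D(W)={2,3,5,6} D(X)={2,3,4,5}: U {3,5,6}->{3}; W {2,3,5,6}->{2}; X {2,3,4,5}->{5}
Constraint 2 (W != Y) on D(W)={2} D(Y)={3,4,5,6}: no change
Constraint 3 (U < Y) on D(U)={3} D(Y)={3,4,5,6}: Y {3,4,5,6}->{4,5,6}
Constraint 4 (U + Y = W) on D(U)={3} D(Y)={4,5,6} D(W)={2}: U {3}->{}; Y {4,5,6}->{}; W {2}->{}
So after all 4 constraints: D(W) = {}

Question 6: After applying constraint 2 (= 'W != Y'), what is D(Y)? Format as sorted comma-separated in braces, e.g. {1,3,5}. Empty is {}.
Answer: {3,4,5,6}

Derivation:
Constraint 1 (U + W = X) on D(U)={3,5,6} D(W)={2,3,5,6} D(X)={2,3,4,5}: U {3,5,6}->{3}; W {2,3,5,6}->{2}; X {2,3,4,5}->{5}
Constraint 2 (W != Y) on D(W)={2} D(Y)={3,4,5,6}: no change
So after constraint 2: D(Y) = {3,4,5,6}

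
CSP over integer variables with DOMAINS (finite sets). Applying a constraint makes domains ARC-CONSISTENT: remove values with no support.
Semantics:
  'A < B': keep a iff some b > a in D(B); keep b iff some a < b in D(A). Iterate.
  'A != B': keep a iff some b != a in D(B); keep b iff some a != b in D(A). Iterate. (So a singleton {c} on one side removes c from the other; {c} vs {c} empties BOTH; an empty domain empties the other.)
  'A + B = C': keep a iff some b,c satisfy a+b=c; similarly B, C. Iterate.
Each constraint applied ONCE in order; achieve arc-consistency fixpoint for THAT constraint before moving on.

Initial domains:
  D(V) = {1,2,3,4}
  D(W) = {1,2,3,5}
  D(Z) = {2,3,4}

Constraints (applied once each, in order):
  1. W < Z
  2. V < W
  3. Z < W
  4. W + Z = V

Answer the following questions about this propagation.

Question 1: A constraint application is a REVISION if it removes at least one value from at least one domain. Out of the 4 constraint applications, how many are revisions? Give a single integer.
Answer: 4

Derivation:
Constraint 1 (W < Z) on D(W)={1,2,3,5} D(Z)={2,3,4}: W {1,2,3,5}->{1,2,3} => REVISION
Constraint 2 (V < W) on D(V)={1,2,3,4} D(W)={1,2,3}: V {1,2,3,4}->{1,2}; W {1,2,3}->{2,3} => REVISION
Constraint 3 (Z < W) on D(Z)={2,3,4} D(W)={2,3}: Z {2,3,4}->{2}; W {2,3}->{3} => REVISION
Constraint 4 (W + Z = V) on D(W)={3} D(Z)={2} D(V)={1,2}: W {3}->{}; Z {2}->{}; V {1,2}->{} => REVISION
Total revisions = 4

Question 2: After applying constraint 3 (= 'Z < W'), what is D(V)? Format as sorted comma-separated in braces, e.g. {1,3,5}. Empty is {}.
Answer: {1,2}

Derivation:
Constraint 1 (W < Z) on D(W)={1,2,3,5} D(Z)={2,3,4}: W {1,2,3,5}->{1,2,3}
Constraint 2 (V < W) on D(V)={1,2,3,4} D(W)={1,2,3}: V {1,2,3,4}->{1,2}; W {1,2,3}->{2,3}
Constraint 3 (Z < W) on D(Z)={2,3,4} D(W)={2,3}: Z {2,3,4}->{2}; W {2,3}->{3}
So after constraint 3: D(V) = {1,2}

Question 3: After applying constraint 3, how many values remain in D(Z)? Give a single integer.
Constraint 1 (W < Z) on D(W)={1,2,3,5} D(Z)={2,3,4}: W {1,2,3,5}->{1,2,3}
Constraint 2 (V < W) on D(V)={1,2,3,4} D(W)={1,2,3}: V {1,2,3,4}->{1,2}; W {1,2,3}->{2,3}
Constraint 3 (Z < W) on D(Z)={2,3,4} D(W)={2,3}: Z {2,3,4}->{2}; W {2,3}->{3}
So after constraint 3: D(Z)={2}, size = 1

Answer: 1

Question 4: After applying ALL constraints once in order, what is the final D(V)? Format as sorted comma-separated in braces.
Constraint 1 (W < Z) on D(W)={1,2,3,5} D(Z)={2,3,4}: W {1,2,3,5}->{1,2,3}
Constraint 2 (V < W) on D(V)={1,2,3,4} D(W)={1,2,3}: V {1,2,3,4}->{1,2}; W {1,2,3}->{2,3}
Constraint 3 (Z < W) on D(Z)={2,3,4} D(W)={2,3}: Z {2,3,4}->{2}; W {2,3}->{3}
Constraint 4 (W + Z = V) on D(W)={3} D(Z)={2} D(V)={1,2}: W {3}->{}; Z {2}->{}; V {1,2}->{}
So after all 4 constraints: D(V) = {}

Answer: {}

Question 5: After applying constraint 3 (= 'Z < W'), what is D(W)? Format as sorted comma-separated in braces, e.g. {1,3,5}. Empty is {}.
Answer: {3}

Derivation:
Constraint 1 (W < Z) on D(W)={1,2,3,5} D(Z)={2,3,4}: W {1,2,3,5}->{1,2,3}
Constraint 2 (V < W) on D(V)={1,2,3,4} D(W)={1,2,3}: V {1,2,3,4}->{1,2}; W {1,2,3}->{2,3}
Constraint 3 (Z < W) on D(Z)={2,3,4} D(W)={2,3}: Z {2,3,4}->{2}; W {2,3}->{3}
So after constraint 3: D(W) = {3}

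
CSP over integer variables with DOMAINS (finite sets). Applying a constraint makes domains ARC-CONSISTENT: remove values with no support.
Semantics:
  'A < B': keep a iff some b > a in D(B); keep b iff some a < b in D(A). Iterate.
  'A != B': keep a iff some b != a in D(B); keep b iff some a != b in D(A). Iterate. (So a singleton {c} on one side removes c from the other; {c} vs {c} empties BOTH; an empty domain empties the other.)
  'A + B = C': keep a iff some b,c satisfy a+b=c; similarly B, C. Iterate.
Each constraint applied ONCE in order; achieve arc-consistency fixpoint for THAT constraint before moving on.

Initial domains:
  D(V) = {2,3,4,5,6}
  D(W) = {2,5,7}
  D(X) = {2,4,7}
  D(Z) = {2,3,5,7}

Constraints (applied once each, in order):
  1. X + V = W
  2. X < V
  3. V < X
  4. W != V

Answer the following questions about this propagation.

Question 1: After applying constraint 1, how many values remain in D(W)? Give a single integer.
Answer: 2

Derivation:
Constraint 1 (X + V = W) on D(X)={2,4,7} D(V)={2,3,4,5,6} D(W)={2,5,7}: X {2,4,7}->{2,4}; V {2,3,4,5,6}->{3,5}; W {2,5,7}->{5,7}
So after constraint 1: D(W)={5,7}, size = 2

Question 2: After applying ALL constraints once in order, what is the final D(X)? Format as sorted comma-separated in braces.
Constraint 1 (X + V = W) on D(X)={2,4,7} D(V)={2,3,4,5,6} D(W)={2,5,7}: X {2,4,7}->{2,4}; V {2,3,4,5,6}->{3,5}; W {2,5,7}->{5,7}
Constraint 2 (X < V) on D(X)={2,4} D(V)={3,5}: no change
Constraint 3 (V < X) on D(V)={3,5} D(X)={2,4}: V {3,5}->{3}; X {2,4}->{4}
Constraint 4 (W != V) on D(W)={5,7} D(V)={3}: no change
So after all 4 constraints: D(X) = {4}

Answer: {4}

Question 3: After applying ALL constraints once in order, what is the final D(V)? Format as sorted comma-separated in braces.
Answer: {3}

Derivation:
Constraint 1 (X + V = W) on D(X)={2,4,7} D(V)={2,3,4,5,6} D(W)={2,5,7}: X {2,4,7}->{2,4}; V {2,3,4,5,6}->{3,5}; W {2,5,7}->{5,7}
Constraint 2 (X < V) on D(X)={2,4} D(V)={3,5}: no change
Constraint 3 (V < X) on D(V)={3,5} D(X)={2,4}: V {3,5}->{3}; X {2,4}->{4}
Constraint 4 (W != V) on D(W)={5,7} D(V)={3}: no change
So after all 4 constraints: D(V) = {3}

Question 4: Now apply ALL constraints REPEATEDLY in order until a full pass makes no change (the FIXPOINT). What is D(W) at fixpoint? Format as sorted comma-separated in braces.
Answer: {}

Derivation:
pass 0 (initial): D(W)={2,5,7}
pass 1: V {2,3,4,5,6}->{3}; W {2,5,7}->{5,7}; X {2,4,7}->{4}
pass 2: V {3}->{}; W {5,7}->{}; X {4}->{}
pass 3: no change
Fixpoint after 3 passes: D(W) = {}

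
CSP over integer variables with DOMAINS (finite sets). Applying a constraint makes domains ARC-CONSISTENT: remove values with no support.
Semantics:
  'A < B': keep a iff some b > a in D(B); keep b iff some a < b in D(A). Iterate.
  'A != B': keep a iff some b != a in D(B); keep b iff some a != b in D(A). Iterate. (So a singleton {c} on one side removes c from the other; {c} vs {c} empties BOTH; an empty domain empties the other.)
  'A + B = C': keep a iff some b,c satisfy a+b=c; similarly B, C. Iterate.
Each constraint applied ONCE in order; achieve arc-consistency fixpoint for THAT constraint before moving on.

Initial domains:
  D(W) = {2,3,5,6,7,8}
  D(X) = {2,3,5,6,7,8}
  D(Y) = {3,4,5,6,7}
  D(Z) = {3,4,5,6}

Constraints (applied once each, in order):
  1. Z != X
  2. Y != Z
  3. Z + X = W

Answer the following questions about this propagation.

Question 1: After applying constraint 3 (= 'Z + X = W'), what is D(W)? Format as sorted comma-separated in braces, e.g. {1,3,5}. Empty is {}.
Constraint 1 (Z != X) on D(Z)={3,4,5,6} D(X)={2,3,5,6,7,8}: no change
Constraint 2 (Y != Z) on D(Y)={3,4,5,6,7} D(Z)={3,4,5,6}: no change
Constraint 3 (Z + X = W) on D(Z)={3,4,5,6} D(X)={2,3,5,6,7,8} D(W)={2,3,5,6,7,8}: X {2,3,5,6,7,8}->{2,3,5}; W {2,3,5,6,7,8}->{5,6,7,8}
So after constraint 3: D(W) = {5,6,7,8}

Answer: {5,6,7,8}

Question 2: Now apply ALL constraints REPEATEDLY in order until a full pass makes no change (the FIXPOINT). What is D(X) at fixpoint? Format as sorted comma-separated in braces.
Answer: {2,3,5}

Derivation:
pass 0 (initial): D(X)={2,3,5,6,7,8}
pass 1: W {2,3,5,6,7,8}->{5,6,7,8}; X {2,3,5,6,7,8}->{2,3,5}
pass 2: no change
Fixpoint after 2 passes: D(X) = {2,3,5}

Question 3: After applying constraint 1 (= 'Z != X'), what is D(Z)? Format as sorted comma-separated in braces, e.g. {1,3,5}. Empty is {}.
Constraint 1 (Z != X) on D(Z)={3,4,5,6} D(X)={2,3,5,6,7,8}: no change
So after constraint 1: D(Z) = {3,4,5,6}

Answer: {3,4,5,6}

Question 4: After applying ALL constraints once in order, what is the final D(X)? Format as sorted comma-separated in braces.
Answer: {2,3,5}

Derivation:
Constraint 1 (Z != X) on D(Z)={3,4,5,6} D(X)={2,3,5,6,7,8}: no change
Constraint 2 (Y != Z) on D(Y)={3,4,5,6,7} D(Z)={3,4,5,6}: no change
Constraint 3 (Z + X = W) on D(Z)={3,4,5,6} D(X)={2,3,5,6,7,8} D(W)={2,3,5,6,7,8}: X {2,3,5,6,7,8}->{2,3,5}; W {2,3,5,6,7,8}->{5,6,7,8}
So after all 3 constraints: D(X) = {2,3,5}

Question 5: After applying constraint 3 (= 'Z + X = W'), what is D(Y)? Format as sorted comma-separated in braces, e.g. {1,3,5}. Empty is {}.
Answer: {3,4,5,6,7}

Derivation:
Constraint 1 (Z != X) on D(Z)={3,4,5,6} D(X)={2,3,5,6,7,8}: no change
Constraint 2 (Y != Z) on D(Y)={3,4,5,6,7} D(Z)={3,4,5,6}: no change
Constraint 3 (Z + X = W) on D(Z)={3,4,5,6} D(X)={2,3,5,6,7,8} D(W)={2,3,5,6,7,8}: X {2,3,5,6,7,8}->{2,3,5}; W {2,3,5,6,7,8}->{5,6,7,8}
So after constraint 3: D(Y) = {3,4,5,6,7}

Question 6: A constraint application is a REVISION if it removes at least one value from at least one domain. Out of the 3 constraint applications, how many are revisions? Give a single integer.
Constraint 1 (Z != X) on D(Z)={3,4,5,6} D(X)={2,3,5,6,7,8}: no change => not a revision
Constraint 2 (Y != Z) on D(Y)={3,4,5,6,7} D(Z)={3,4,5,6}: no change => not a revision
Constraint 3 (Z + X = W) on D(Z)={3,4,5,6} D(X)={2,3,5,6,7,8} D(W)={2,3,5,6,7,8}: X {2,3,5,6,7,8}->{2,3,5}; W {2,3,5,6,7,8}->{5,6,7,8} => REVISION
Total revisions = 1

Answer: 1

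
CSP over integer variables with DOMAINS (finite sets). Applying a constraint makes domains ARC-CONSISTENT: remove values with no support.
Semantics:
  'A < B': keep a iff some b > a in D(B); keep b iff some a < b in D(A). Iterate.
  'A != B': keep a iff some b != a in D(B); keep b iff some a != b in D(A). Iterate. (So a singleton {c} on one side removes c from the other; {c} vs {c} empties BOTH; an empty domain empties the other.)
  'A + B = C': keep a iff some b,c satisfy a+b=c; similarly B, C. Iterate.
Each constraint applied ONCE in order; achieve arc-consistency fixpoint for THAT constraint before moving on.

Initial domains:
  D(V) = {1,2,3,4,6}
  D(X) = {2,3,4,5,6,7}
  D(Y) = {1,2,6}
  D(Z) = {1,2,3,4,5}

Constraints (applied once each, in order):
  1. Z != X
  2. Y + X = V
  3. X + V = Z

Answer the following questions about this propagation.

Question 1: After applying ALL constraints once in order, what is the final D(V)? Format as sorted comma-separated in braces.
Answer: {3}

Derivation:
Constraint 1 (Z != X) on D(Z)={1,2,3,4,5} D(X)={2,3,4,5,6,7}: no change
Constraint 2 (Y + X = V) on D(Y)={1,2,6} D(X)={2,3,4,5,6,7} D(V)={1,2,3,4,6}: Y {1,2,6}->{1,2}; X {2,3,4,5,6,7}->{2,3,4,5}; V {1,2,3,4,6}->{3,4,6}
Constraint 3 (X + V = Z) on D(X)={2,3,4,5} D(V)={3,4,6} D(Z)={1,2,3,4,5}: X {2,3,4,5}->{2}; V {3,4,6}->{3}; Z {1,2,3,4,5}->{5}
So after all 3 constraints: D(V) = {3}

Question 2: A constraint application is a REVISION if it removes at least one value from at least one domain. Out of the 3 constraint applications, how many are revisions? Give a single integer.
Answer: 2

Derivation:
Constraint 1 (Z != X) on D(Z)={1,2,3,4,5} D(X)={2,3,4,5,6,7}: no change => not a revision
Constraint 2 (Y + X = V) on D(Y)={1,2,6} D(X)={2,3,4,5,6,7} D(V)={1,2,3,4,6}: Y {1,2,6}->{1,2}; X {2,3,4,5,6,7}->{2,3,4,5}; V {1,2,3,4,6}->{3,4,6} => REVISION
Constraint 3 (X + V = Z) on D(X)={2,3,4,5} D(V)={3,4,6} D(Z)={1,2,3,4,5}: X {2,3,4,5}->{2}; V {3,4,6}->{3}; Z {1,2,3,4,5}->{5} => REVISION
Total revisions = 2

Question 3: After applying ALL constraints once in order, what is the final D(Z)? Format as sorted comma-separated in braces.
Constraint 1 (Z != X) on D(Z)={1,2,3,4,5} D(X)={2,3,4,5,6,7}: no change
Constraint 2 (Y + X = V) on D(Y)={1,2,6} D(X)={2,3,4,5,6,7} D(V)={1,2,3,4,6}: Y {1,2,6}->{1,2}; X {2,3,4,5,6,7}->{2,3,4,5}; V {1,2,3,4,6}->{3,4,6}
Constraint 3 (X + V = Z) on D(X)={2,3,4,5} D(V)={3,4,6} D(Z)={1,2,3,4,5}: X {2,3,4,5}->{2}; V {3,4,6}->{3}; Z {1,2,3,4,5}->{5}
So after all 3 constraints: D(Z) = {5}

Answer: {5}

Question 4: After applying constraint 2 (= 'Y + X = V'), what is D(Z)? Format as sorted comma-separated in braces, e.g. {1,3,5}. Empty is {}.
Constraint 1 (Z != X) on D(Z)={1,2,3,4,5} D(X)={2,3,4,5,6,7}: no change
Constraint 2 (Y + X = V) on D(Y)={1,2,6} D(X)={2,3,4,5,6,7} D(V)={1,2,3,4,6}: Y {1,2,6}->{1,2}; X {2,3,4,5,6,7}->{2,3,4,5}; V {1,2,3,4,6}->{3,4,6}
So after constraint 2: D(Z) = {1,2,3,4,5}

Answer: {1,2,3,4,5}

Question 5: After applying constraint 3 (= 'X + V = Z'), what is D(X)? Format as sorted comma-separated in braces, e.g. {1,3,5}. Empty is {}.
Answer: {2}

Derivation:
Constraint 1 (Z != X) on D(Z)={1,2,3,4,5} D(X)={2,3,4,5,6,7}: no change
Constraint 2 (Y + X = V) on D(Y)={1,2,6} D(X)={2,3,4,5,6,7} D(V)={1,2,3,4,6}: Y {1,2,6}->{1,2}; X {2,3,4,5,6,7}->{2,3,4,5}; V {1,2,3,4,6}->{3,4,6}
Constraint 3 (X + V = Z) on D(X)={2,3,4,5} D(V)={3,4,6} D(Z)={1,2,3,4,5}: X {2,3,4,5}->{2}; V {3,4,6}->{3}; Z {1,2,3,4,5}->{5}
So after constraint 3: D(X) = {2}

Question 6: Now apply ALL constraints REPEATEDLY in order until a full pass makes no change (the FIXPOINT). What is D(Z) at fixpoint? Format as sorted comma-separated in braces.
Answer: {5}

Derivation:
pass 0 (initial): D(Z)={1,2,3,4,5}
pass 1: V {1,2,3,4,6}->{3}; X {2,3,4,5,6,7}->{2}; Y {1,2,6}->{1,2}; Z {1,2,3,4,5}->{5}
pass 2: Y {1,2}->{1}
pass 3: no change
Fixpoint after 3 passes: D(Z) = {5}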